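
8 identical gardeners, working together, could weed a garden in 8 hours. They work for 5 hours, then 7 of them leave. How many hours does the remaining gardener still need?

One gardener does 1/64 of the job per hour.
After 5 hours with 8 gardeners, 5/8 is done (3/8 left).
With 1 gardener the rate is 1/64, so the rest takes 3/8 ÷ 1/64 = 24 hours.

24 hours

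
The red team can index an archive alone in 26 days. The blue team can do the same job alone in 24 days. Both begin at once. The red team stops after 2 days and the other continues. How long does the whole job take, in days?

288/13 days

In the first 2 days the combined rate is 25/312, so 25/156 of the job is done, leaving 131/156.
After the red team leaves the rate is 1/24 per day; the remaining 131/156 takes 262/13 days.
Total = 2 + 262/13 = 288/13 days.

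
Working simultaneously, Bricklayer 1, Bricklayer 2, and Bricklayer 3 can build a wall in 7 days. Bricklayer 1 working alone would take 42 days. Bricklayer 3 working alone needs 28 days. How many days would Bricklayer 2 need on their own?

12 days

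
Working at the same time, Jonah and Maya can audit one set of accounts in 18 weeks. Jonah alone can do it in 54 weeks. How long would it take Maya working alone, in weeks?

Combined rate is 1/18 per week.
Known contribution: 1/54 per week.
So Maya's rate is 1/18 − 1/54 = 1/27, meaning 27 weeks alone.

27 weeks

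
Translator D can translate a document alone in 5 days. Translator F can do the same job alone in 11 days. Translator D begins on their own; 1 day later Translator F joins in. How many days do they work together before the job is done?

11/4 days

In the first 1 day Translator D alone does 1/5 of the job, leaving 4/5.
Once everyone is working, combined rate: 1/5 + 1/11 = (11 + 5)/55 = 16/55 per day.
Remaining 4/5 at 16/55 per day takes 11/4 days.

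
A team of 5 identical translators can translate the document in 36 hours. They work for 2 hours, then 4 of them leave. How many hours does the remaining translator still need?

170 hours

One translator does 1/180 of the job per hour.
After 2 hours with 5 translators, 1/18 is done (17/18 left).
With 1 translator the rate is 1/180, so the rest takes 17/18 ÷ 1/180 = 170 hours.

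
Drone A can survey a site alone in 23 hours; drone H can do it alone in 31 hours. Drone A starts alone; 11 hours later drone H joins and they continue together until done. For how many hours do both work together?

In 11 hours drone A does 11/23 of the job, leaving 12/23.
Drone A and drone H together work at 54/713 per hour, so finishing takes 12/23 ÷ 54/713 = 62/9 hours.

62/9 hours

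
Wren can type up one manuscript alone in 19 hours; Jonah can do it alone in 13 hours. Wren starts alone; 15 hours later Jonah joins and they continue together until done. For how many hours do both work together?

In 15 hours Wren does 15/19 of the job, leaving 4/19.
Wren and Jonah together work at 32/247 per hour, so finishing takes 4/19 ÷ 32/247 = 13/8 hours.

13/8 hours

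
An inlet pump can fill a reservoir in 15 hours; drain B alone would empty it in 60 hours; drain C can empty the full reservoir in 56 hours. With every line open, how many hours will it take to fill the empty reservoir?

Net rate = 1/15 − 1/60 − 1/56 = (56 − 14 − 15)/840 = 27/840 = 9/280 per hour.
Filling time = 1 ÷ (9/280) = 280/9 hours.

280/9 hours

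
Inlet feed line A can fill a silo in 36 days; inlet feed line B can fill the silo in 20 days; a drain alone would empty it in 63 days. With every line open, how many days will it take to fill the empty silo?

Net rate = 1/36 + 1/20 − 1/63 = (35 + 63 − 20)/1260 = 78/1260 = 13/210 per day.
Filling time = 1 ÷ (13/210) = 210/13 days.

210/13 days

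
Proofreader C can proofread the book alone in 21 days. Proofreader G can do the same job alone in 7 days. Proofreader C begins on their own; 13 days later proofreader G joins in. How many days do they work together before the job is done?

In the first 13 days proofreader C alone does 13/21 of the job, leaving 8/21.
Once everyone is working, combined rate: 1/21 + 1/7 = (1 + 3)/21 = 4/21 per day.
Remaining 8/21 at 4/21 per day takes 2 days.

2 days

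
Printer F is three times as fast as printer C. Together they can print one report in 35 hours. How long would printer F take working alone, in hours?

140/3 hours

Let printer C's rate be r; then printer F's rate is 3r, so together (3 + 1)r = 4r = 1/35.
Thus r = 1/140 per hour.
Printer C alone: 140 hours; printer F alone: 140/3 hours.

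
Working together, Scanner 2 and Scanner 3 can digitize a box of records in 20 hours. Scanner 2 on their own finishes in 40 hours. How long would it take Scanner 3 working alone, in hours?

40 hours

Combined rate is 1/20 per hour.
Known contribution: 1/40 per hour.
So Scanner 3's rate is 1/20 − 1/40 = 1/40, meaning 40 hours alone.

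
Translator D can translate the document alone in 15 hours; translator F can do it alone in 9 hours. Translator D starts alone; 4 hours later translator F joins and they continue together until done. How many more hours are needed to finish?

In 4 hours translator D does 4/15 of the job, leaving 11/15.
Translator D and translator F together work at 8/45 per hour, so finishing takes 11/15 ÷ 8/45 = 33/8 hours.

33/8 hours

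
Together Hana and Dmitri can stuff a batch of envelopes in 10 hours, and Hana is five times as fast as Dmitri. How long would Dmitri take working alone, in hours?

60 hours

Let Dmitri's rate be r; then Hana's rate is 5r, so together (5 + 1)r = 6r = 1/10.
Thus r = 1/60 per hour.
Dmitri alone: 60 hours; Hana alone: 12 hours.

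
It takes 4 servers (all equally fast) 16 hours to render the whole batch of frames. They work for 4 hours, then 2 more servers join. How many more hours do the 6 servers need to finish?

One server does 1/64 of the job per hour.
After 4 hours with 4 servers, 1/4 is done (3/4 left).
With 6 servers the rate is 6/64 = 3/32, so the rest takes 3/4 ÷ 3/32 = 8 hours.

8 hours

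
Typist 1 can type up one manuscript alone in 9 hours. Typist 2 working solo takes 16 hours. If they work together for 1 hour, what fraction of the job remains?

119/144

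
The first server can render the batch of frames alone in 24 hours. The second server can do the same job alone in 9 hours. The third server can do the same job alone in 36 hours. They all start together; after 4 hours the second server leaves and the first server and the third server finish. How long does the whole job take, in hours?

In the first 4 hours the combined rate is 13/72, so 13/18 of the job is done, leaving 5/18.
After the second server leaves the rate is 5/72 per hour; the remaining 5/18 takes 4 hours.
Total = 4 + 4 = 8 hours.

8 hours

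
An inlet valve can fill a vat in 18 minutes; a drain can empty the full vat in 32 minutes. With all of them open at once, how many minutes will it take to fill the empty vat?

Net rate = 1/18 − 1/32 = (16 − 9)/288 = 7/288 per minute.
Filling time = 1 ÷ (7/288) = 288/7 minutes.

288/7 minutes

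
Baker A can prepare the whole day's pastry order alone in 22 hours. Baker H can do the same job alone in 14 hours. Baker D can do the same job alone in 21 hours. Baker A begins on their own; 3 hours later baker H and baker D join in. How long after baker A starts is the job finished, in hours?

In the first 3 hours baker A alone does 3/22 of the job, leaving 19/22.
Once everyone is working, combined rate: 1/22 + 1/14 + 1/21 = (21 + 33 + 22)/462 = 76/462 = 38/231 per hour.
Remaining 19/22 at 38/231 per hour takes 21/4 hours.
Total from the start = 3 + 21/4 = 33/4 hours.

33/4 hours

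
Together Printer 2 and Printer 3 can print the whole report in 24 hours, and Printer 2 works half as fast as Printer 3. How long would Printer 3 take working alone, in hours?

36 hours

Let Printer 3's rate be r; then Printer 2's rate is (1/2)r, so together (1/2 + 1)r = (3/2)r = 1/24.
Thus r = 1/36 per hour.
Printer 3 alone: 36 hours; Printer 2 alone: 72 hours.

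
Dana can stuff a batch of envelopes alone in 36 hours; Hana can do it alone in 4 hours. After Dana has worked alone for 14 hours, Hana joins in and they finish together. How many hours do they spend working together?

11/5 hours

In 14 hours Dana does 14/36 = 7/18 of the job, leaving 11/18.
Dana and Hana together work at 5/18 per hour, so finishing takes 11/18 ÷ 5/18 = 11/5 hours.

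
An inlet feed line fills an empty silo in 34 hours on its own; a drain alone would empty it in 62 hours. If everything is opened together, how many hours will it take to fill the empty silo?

527/7 hours

Net rate = 1/34 − 1/62 = (31 − 17)/1054 = 14/1054 = 7/527 per hour.
Filling time = 1 ÷ (7/527) = 527/7 hours.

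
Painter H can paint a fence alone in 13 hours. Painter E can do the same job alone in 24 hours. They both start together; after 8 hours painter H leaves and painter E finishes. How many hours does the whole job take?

In the first 8 hours the combined rate is 37/312, so 37/39 of the job is done, leaving 2/39.
After painter H leaves the rate is 1/24 per hour; the remaining 2/39 takes 16/13 hours.
Total = 8 + 16/13 = 120/13 hours.

120/13 hours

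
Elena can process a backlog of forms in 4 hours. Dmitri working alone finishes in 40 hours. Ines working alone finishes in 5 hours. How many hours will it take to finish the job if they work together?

40/19 hours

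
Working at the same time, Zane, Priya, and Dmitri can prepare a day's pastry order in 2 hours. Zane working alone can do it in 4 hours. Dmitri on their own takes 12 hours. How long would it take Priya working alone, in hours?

Combined rate is 1/2 per hour.
Known contribution: 1/4 + 1/12 = (3 + 1)/12 = 4/12 = 1/3 per hour.
So Priya's rate is 1/2 − 1/3 = 1/6, meaning 6 hours alone.

6 hours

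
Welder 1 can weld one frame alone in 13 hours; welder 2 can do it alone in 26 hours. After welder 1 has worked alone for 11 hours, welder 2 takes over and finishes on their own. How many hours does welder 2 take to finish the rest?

4 hours

In 11 hours welder 1 does 11/13 of the job, leaving 2/13.
Welder 2 works at 1/26 per hour, so finishing takes 2/13 ÷ 1/26 = 4 hours.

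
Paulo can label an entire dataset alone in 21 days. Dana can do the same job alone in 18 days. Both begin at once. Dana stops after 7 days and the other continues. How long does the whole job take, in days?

77/6 days

In the first 7 days the combined rate is 13/126, so 13/18 of the job is done, leaving 5/18.
After Dana leaves the rate is 1/21 per day; the remaining 5/18 takes 35/6 days.
Total = 7 + 35/6 = 77/6 days.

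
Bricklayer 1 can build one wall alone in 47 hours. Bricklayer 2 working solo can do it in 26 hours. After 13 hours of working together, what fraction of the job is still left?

21/94

Combined rate: 1/47 + 1/26 = (26 + 47)/1222 = 73/1222 per hour.
In 13 hours they complete 13·73/1222 = 73/94 of the job.
So 21/94 remains.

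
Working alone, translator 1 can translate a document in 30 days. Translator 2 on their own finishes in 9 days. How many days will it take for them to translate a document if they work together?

90/13 days

Combined rate: 1/30 + 1/9 = (3 + 10)/90 = 13/90 per day.
Time = 1 ÷ (13/90) = 90/13 days.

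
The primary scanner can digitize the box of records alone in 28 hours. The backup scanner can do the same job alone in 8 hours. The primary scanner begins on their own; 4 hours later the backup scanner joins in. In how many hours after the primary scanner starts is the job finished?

28/3 hours

In the first 4 hours the primary scanner alone does 4/28 = 1/7 of the job, leaving 6/7.
Once everyone is working, combined rate: 1/28 + 1/8 = (2 + 7)/56 = 9/56 per hour.
Remaining 6/7 at 9/56 per hour takes 16/3 hours.
Total from the start = 4 + 16/3 = 28/3 hours.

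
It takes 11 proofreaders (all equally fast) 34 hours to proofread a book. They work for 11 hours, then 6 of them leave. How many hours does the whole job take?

One proofreader does 1/374 of the job per hour.
After 11 hours with 11 proofreaders, 11/34 is done (23/34 left).
With 5 proofreaders the rate is 5/374, so the rest takes 23/34 ÷ 5/374 = 253/5 hours.
Total = 11 + 253/5 = 308/5 hours.

308/5 hours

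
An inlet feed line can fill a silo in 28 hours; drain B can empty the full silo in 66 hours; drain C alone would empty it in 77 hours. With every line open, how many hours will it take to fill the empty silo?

Net rate = 1/28 − 1/66 − 1/77 = (33 − 14 − 12)/924 = 7/924 = 1/132 per hour.
Filling time = 1 ÷ (1/132) = 132 hours.

132 hours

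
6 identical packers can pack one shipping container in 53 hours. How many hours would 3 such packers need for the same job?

106 hours

Total work is 6·53 = 318 packer-hours.
With 3 packers: 318/3 = 106 hours.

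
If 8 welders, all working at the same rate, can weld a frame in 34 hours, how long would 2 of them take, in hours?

136 hours

Total work is 8·34 = 272 welder-hours.
With 2 welders: 272/2 = 136 hours.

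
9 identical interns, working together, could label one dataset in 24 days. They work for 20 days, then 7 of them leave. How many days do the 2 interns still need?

18 days

One intern does 1/216 of the job per day.
After 20 days with 9 interns, 5/6 is done (1/6 left).
With 2 interns the rate is 2/216 = 1/108, so the rest takes 1/6 ÷ 1/108 = 18 days.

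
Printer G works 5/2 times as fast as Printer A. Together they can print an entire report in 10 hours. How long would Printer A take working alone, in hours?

35 hours

Let Printer A's rate be r; then Printer G's rate is (5/2)r, so together (5/2 + 1)r = (7/2)r = 1/10.
Thus r = 1/35 per hour.
Printer A alone: 35 hours; Printer G alone: 14 hours.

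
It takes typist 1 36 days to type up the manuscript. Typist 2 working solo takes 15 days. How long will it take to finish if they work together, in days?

Combined rate: 1/36 + 1/15 = (5 + 12)/180 = 17/180 per day.
Time = 1 ÷ (17/180) = 180/17 days.

180/17 days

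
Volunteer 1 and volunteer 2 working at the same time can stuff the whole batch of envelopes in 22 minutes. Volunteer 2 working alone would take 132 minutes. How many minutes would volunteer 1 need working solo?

Combined rate is 1/22 per minute.
Known contribution: 1/132 per minute.
So volunteer 1's rate is 1/22 − 1/132 = 5/132, meaning 132/5 minutes alone.

132/5 minutes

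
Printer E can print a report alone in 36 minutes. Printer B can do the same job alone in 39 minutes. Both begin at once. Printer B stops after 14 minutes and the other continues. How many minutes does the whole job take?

300/13 minutes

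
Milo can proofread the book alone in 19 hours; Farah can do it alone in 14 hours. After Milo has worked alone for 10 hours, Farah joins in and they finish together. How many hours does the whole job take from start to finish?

In 10 hours Milo does 10/19 of the job, leaving 9/19.
Milo and Farah together work at 33/266 per hour, so finishing takes 9/19 ÷ 33/266 = 42/11 hours.
Total time = 10 + 42/11 = 152/11 hours.

152/11 hours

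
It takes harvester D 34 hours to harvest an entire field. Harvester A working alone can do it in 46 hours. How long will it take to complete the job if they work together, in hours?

391/20 hours

With two workers the combined time is the product over the sum: 34·46/(34+46) = 1564/80 = 391/20 hours.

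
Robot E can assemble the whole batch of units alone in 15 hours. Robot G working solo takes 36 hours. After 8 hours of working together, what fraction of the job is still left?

11/45

Combined rate: 1/15 + 1/36 = (12 + 5)/180 = 17/180 per hour.
In 8 hours they complete 8·17/180 = 34/45 of the job.
So 11/45 remains.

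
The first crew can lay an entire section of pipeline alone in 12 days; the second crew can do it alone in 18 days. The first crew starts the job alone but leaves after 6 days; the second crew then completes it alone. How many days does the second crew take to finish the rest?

In 6 days the first crew does 6/12 = 1/2 of the job, leaving 1/2.
The second crew works at 1/18 per day, so finishing takes 1/2 ÷ 1/18 = 9 days.

9 days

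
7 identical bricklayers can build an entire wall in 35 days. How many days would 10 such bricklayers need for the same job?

Total work is 7·35 = 245 bricklayer-days.
With 10 bricklayers: 245/10 = 49/2 days.

49/2 days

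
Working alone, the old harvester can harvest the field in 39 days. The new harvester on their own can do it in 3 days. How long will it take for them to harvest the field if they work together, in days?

39/14 days

Combined rate: 1/39 + 1/3 = (1 + 13)/39 = 14/39 per day.
Time = 1 ÷ (14/39) = 39/14 days.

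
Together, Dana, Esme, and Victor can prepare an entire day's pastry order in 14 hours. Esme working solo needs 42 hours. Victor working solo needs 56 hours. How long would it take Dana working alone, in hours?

Combined rate is 1/14 per hour.
Known contribution: 1/42 + 1/56 = (4 + 3)/168 = 7/168 = 1/24 per hour.
So Dana's rate is 1/14 − 1/24 = 5/168, meaning 168/5 hours alone.

168/5 hours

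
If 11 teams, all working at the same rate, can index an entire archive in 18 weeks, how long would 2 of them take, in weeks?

Total work is 11·18 = 198 team-weeks.
With 2 teams: 198/2 = 99 weeks.

99 weeks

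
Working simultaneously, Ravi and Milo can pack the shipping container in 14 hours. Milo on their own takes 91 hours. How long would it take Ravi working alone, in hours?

Combined rate is 1/14 per hour.
Known contribution: 1/91 per hour.
So Ravi's rate is 1/14 − 1/91 = 11/182, meaning 182/11 hours alone.

182/11 hours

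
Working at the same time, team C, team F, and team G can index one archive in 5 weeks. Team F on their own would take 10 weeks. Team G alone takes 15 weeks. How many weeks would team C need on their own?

30 weeks

Combined rate is 1/5 per week.
Known contribution: 1/10 + 1/15 = (3 + 2)/30 = 5/30 = 1/6 per week.
So team C's rate is 1/5 − 1/6 = 1/30, meaning 30 weeks alone.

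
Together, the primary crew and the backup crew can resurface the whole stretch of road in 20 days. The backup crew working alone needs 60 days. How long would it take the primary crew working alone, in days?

30 days

Combined rate is 1/20 per day.
Known contribution: 1/60 per day.
So the primary crew's rate is 1/20 − 1/60 = 1/30, meaning 30 days alone.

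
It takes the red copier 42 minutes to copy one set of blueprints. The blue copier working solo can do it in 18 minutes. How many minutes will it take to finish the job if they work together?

63/5 minutes

Combined rate: 1/42 + 1/18 = (3 + 7)/126 = 10/126 = 5/63 per minute.
Time = 1 ÷ (5/63) = 63/5 minutes.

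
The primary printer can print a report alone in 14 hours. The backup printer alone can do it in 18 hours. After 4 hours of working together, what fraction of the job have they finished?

32/63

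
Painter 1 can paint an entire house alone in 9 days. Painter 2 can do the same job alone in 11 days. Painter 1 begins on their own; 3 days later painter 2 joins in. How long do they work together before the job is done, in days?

In the first 3 days painter 1 alone does 3/9 = 1/3 of the job, leaving 2/3.
Once everyone is working, combined rate: 1/9 + 1/11 = (11 + 9)/99 = 20/99 per day.
Remaining 2/3 at 20/99 per day takes 33/10 days.

33/10 days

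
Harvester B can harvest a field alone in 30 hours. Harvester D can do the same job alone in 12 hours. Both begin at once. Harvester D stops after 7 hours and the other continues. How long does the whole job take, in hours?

25/2 hours

In the first 7 hours the combined rate is 7/60, so 49/60 of the job is done, leaving 11/60.
After harvester D leaves the rate is 1/30 per hour; the remaining 11/60 takes 11/2 hours.
Total = 7 + 11/2 = 25/2 hours.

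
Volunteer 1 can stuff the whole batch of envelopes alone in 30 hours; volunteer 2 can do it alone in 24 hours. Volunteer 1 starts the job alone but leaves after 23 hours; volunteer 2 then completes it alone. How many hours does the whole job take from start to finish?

In 23 hours volunteer 1 does 23/30 of the job, leaving 7/30.
Volunteer 2 works at 1/24 per hour, so finishing takes 7/30 ÷ 1/24 = 28/5 hours.
Total time = 23 + 28/5 = 143/5 hours.

143/5 hours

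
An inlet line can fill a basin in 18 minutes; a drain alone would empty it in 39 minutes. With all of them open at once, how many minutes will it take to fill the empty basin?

234/7 minutes

Net rate = 1/18 − 1/39 = (13 − 6)/234 = 7/234 per minute.
Filling time = 1 ÷ (7/234) = 234/7 minutes.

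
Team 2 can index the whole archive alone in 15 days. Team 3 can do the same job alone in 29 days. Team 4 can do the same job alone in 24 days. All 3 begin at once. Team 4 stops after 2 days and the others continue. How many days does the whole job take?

In the first 2 days the combined rate is 497/3480, so 497/1740 of the job is done, leaving 1243/1740.
After team 4 leaves the rate is 44/435 per day; the remaining 1243/1740 takes 113/16 days.
Total = 2 + 113/16 = 145/16 days.

145/16 days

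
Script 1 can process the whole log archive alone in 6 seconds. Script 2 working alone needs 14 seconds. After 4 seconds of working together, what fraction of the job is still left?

Combined rate: 1/6 + 1/14 = (7 + 3)/42 = 10/42 = 5/21 per second.
In 4 seconds they complete 4·5/21 = 20/21 of the job.
So 1/21 remains.

1/21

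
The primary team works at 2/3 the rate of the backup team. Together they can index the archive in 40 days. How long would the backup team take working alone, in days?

Let the backup team's rate be r; then the primary team's rate is (2/3)r, so together (2/3 + 1)r = (5/3)r = 1/40.
Thus r = 3/200 per day.
The backup team alone: 200/3 days; the primary team alone: 100 days.

200/3 days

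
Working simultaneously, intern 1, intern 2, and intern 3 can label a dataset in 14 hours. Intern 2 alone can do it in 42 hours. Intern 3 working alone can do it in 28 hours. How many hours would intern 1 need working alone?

84 hours

Combined rate is 1/14 per hour.
Known contribution: 1/42 + 1/28 = (2 + 3)/84 = 5/84 per hour.
So intern 1's rate is 1/14 − 5/84 = 1/84, meaning 84 hours alone.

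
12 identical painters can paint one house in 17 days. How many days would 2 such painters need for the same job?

Total work is 12·17 = 204 painter-days.
With 2 painters: 204/2 = 102 days.

102 days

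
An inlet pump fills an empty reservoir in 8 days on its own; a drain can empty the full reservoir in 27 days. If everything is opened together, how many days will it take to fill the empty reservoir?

216/19 days

Net rate = 1/8 − 1/27 = (27 − 8)/216 = 19/216 per day.
Filling time = 1 ÷ (19/216) = 216/19 days.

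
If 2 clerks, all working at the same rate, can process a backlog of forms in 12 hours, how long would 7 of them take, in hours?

24/7 hours

Total work is 2·12 = 24 clerk-hours.
With 7 clerks: 24/7 hours.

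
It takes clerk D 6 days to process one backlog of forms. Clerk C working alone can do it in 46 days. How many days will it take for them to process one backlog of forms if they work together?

Combined rate: 1/6 + 1/46 = (23 + 3)/138 = 26/138 = 13/69 per day.
Time = 1 ÷ (13/69) = 69/13 days.

69/13 days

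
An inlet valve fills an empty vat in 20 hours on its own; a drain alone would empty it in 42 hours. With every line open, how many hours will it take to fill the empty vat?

420/11 hours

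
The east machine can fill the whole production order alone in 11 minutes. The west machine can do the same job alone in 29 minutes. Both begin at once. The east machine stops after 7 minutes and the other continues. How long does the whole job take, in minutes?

116/11 minutes

In the first 7 minutes the combined rate is 40/319, so 280/319 of the job is done, leaving 39/319.
After the east machine leaves the rate is 1/29 per minute; the remaining 39/319 takes 39/11 minutes.
Total = 7 + 39/11 = 116/11 minutes.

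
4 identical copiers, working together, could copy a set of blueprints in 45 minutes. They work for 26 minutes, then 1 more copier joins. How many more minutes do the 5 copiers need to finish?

76/5 minutes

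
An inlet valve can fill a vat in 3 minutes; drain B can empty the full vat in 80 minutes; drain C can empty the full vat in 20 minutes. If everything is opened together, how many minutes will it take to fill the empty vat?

Net rate = 1/3 − 1/80 − 1/20 = (80 − 3 − 12)/240 = 65/240 = 13/48 per minute.
Filling time = 1 ÷ (13/48) = 48/13 minutes.

48/13 minutes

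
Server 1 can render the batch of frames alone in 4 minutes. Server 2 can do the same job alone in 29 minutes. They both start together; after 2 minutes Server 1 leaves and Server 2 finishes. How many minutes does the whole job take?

In the first 2 minutes the combined rate is 33/116, so 33/58 of the job is done, leaving 25/58.
After Server 1 leaves the rate is 1/29 per minute; the remaining 25/58 takes 25/2 minutes.
Total = 2 + 25/2 = 29/2 minutes.

29/2 minutes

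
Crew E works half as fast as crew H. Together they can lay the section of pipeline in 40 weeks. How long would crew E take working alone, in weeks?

Let crew H's rate be r; then crew E's rate is (1/2)r, so together (1/2 + 1)r = (3/2)r = 1/40.
Thus r = 1/60 per week.
Crew H alone: 60 weeks; crew E alone: 120 weeks.

120 weeks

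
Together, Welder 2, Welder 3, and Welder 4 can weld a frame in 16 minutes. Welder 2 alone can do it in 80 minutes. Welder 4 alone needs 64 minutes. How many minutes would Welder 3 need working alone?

320/11 minutes

Combined rate is 1/16 per minute.
Known contribution: 1/80 + 1/64 = (4 + 5)/320 = 9/320 per minute.
So Welder 3's rate is 1/16 − 9/320 = 11/320, meaning 320/11 minutes alone.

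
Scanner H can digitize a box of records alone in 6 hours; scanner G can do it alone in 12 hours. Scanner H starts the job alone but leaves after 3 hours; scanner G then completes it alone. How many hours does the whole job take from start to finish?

In 3 hours scanner H does 3/6 = 1/2 of the job, leaving 1/2.
Scanner G works at 1/12 per hour, so finishing takes 1/2 ÷ 1/12 = 6 hours.
Total time = 3 + 6 = 9 hours.

9 hours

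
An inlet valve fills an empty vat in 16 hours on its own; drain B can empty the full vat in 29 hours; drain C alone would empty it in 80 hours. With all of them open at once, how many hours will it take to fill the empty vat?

Net rate = 1/16 − 1/29 − 1/80 = (145 − 80 − 29)/2320 = 36/2320 = 9/580 per hour.
Filling time = 1 ÷ (9/580) = 580/9 hours.

580/9 hours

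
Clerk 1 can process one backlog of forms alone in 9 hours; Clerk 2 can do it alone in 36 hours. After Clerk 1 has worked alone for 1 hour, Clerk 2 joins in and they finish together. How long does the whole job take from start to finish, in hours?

In 1 hour Clerk 1 does 1/9 of the job, leaving 8/9.
Clerk 1 and Clerk 2 together work at 5/36 per hour, so finishing takes 8/9 ÷ 5/36 = 32/5 hours.
Total time = 1 + 32/5 = 37/5 hours.

37/5 hours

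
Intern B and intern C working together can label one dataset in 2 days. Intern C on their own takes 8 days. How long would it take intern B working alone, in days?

8/3 days

Combined rate is 1/2 per day.
Known contribution: 1/8 per day.
So intern B's rate is 1/2 − 1/8 = 3/8, meaning 8/3 days alone.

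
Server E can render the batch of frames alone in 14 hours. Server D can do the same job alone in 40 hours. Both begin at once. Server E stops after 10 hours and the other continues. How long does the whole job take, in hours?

80/7 hours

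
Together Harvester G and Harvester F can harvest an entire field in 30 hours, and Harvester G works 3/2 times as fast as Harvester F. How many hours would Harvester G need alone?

Let Harvester F's rate be r; then Harvester G's rate is (3/2)r, so together (3/2 + 1)r = (5/2)r = 1/30.
Thus r = 1/75 per hour.
Harvester F alone: 75 hours; Harvester G alone: 50 hours.

50 hours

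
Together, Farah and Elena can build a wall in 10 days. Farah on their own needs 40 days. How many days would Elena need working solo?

Combined rate is 1/10 per day.
Known contribution: 1/40 per day.
So Elena's rate is 1/10 − 1/40 = 3/40, meaning 40/3 days alone.

40/3 days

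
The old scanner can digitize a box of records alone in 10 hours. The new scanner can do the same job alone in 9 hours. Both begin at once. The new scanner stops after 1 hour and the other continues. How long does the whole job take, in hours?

80/9 hours

In the first 1 hour the combined rate is 19/90, so 19/90 of the job is done, leaving 71/90.
After the new scanner leaves the rate is 1/10 per hour; the remaining 71/90 takes 71/9 hours.
Total = 1 + 71/9 = 80/9 hours.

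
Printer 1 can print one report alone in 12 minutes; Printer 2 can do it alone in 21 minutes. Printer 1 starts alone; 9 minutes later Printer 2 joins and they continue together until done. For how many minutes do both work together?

In 9 minutes Printer 1 does 9/12 = 3/4 of the job, leaving 1/4.
Printer 1 and Printer 2 together work at 11/84 per minute, so finishing takes 1/4 ÷ 11/84 = 21/11 minutes.

21/11 minutes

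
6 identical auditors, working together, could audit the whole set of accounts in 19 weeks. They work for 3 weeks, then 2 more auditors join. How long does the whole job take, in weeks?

One auditor does 1/114 of the job per week.
After 3 weeks with 6 auditors, 3/19 is done (16/19 left).
With 8 auditors the rate is 8/114 = 4/57, so the rest takes 16/19 ÷ 4/57 = 12 weeks.
Total = 3 + 12 = 15 weeks.

15 weeks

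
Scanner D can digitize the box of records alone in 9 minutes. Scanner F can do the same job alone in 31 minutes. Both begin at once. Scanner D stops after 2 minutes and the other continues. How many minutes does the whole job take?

In the first 2 minutes the combined rate is 40/279, so 80/279 of the job is done, leaving 199/279.
After Scanner D leaves the rate is 1/31 per minute; the remaining 199/279 takes 199/9 minutes.
Total = 2 + 199/9 = 217/9 minutes.

217/9 minutes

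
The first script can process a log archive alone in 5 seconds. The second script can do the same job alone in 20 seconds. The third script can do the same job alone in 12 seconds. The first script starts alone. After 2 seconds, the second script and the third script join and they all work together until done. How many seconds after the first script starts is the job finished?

19/5 seconds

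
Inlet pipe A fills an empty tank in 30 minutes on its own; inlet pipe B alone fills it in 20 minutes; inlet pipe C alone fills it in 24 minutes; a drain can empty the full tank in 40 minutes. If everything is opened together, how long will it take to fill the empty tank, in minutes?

10 minutes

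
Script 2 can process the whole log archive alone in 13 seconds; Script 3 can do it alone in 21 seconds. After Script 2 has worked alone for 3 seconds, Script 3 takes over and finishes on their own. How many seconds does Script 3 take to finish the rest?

In 3 seconds Script 2 does 3/13 of the job, leaving 10/13.
Script 3 works at 1/21 per second, so finishing takes 10/13 ÷ 1/21 = 210/13 seconds.

210/13 seconds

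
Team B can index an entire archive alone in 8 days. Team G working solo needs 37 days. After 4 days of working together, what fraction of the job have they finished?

Combined rate: 1/8 + 1/37 = (37 + 8)/296 = 45/296 per day.
In 4 days they complete 4·45/296 = 45/74 of the job.

45/74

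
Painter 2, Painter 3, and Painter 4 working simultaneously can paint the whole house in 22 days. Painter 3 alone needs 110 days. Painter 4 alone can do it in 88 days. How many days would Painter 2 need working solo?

40 days

Combined rate is 1/22 per day.
Known contribution: 1/110 + 1/88 = (4 + 5)/440 = 9/440 per day.
So Painter 2's rate is 1/22 − 9/440 = 1/40, meaning 40 days alone.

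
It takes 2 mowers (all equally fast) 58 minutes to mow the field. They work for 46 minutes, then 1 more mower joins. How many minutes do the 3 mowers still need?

One mower does 1/116 of the job per minute.
After 46 minutes with 2 mowers, 23/29 is done (6/29 left).
With 3 mowers the rate is 3/116, so the rest takes 6/29 ÷ 3/116 = 8 minutes.

8 minutes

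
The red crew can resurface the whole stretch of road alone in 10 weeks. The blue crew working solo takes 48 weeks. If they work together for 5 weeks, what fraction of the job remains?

Combined rate: 1/10 + 1/48 = (24 + 5)/240 = 29/240 per week.
In 5 weeks they complete 5·29/240 = 29/48 of the job.
So 19/48 remains.

19/48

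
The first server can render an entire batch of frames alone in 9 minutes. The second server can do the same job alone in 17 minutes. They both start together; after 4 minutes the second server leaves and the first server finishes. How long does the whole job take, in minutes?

117/17 minutes

In the first 4 minutes the combined rate is 26/153, so 104/153 of the job is done, leaving 49/153.
After the second server leaves the rate is 1/9 per minute; the remaining 49/153 takes 49/17 minutes.
Total = 4 + 49/17 = 117/17 minutes.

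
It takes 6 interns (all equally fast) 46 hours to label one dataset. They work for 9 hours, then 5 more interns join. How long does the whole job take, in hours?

321/11 hours

One intern does 1/276 of the job per hour.
After 9 hours with 6 interns, 9/46 is done (37/46 left).
With 11 interns the rate is 11/276, so the rest takes 37/46 ÷ 11/276 = 222/11 hours.
Total = 9 + 222/11 = 321/11 hours.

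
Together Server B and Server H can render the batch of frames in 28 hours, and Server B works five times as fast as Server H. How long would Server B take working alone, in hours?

Let Server H's rate be r; then Server B's rate is 5r, so together (5 + 1)r = 6r = 1/28.
Thus r = 1/168 per hour.
Server H alone: 168 hours; Server B alone: 168/5 hours.

168/5 hours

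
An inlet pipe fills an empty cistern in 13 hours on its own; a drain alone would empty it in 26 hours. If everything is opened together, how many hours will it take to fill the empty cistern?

Net rate = 1/13 − 1/26 = (2 − 1)/26 = 1/26 per hour.
Filling time = 1 ÷ (1/26) = 26 hours.

26 hours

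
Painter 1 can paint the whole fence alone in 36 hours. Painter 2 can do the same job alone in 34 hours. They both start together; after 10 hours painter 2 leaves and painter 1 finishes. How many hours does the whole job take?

In the first 10 hours the combined rate is 35/612, so 175/306 of the job is done, leaving 131/306.
After painter 2 leaves the rate is 1/36 per hour; the remaining 131/306 takes 262/17 hours.
Total = 10 + 262/17 = 432/17 hours.

432/17 hours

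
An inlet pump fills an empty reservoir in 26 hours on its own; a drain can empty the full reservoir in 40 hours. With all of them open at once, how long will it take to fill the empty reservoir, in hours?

Net rate = 1/26 − 1/40 = (20 − 13)/520 = 7/520 per hour.
Filling time = 1 ÷ (7/520) = 520/7 hours.

520/7 hours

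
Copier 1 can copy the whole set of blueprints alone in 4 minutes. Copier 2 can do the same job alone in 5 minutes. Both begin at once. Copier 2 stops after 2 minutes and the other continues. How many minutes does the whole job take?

12/5 minutes

In the first 2 minutes the combined rate is 9/20, so 9/10 of the job is done, leaving 1/10.
After copier 2 leaves the rate is 1/4 per minute; the remaining 1/10 takes 2/5 minutes.
Total = 2 + 2/5 = 12/5 minutes.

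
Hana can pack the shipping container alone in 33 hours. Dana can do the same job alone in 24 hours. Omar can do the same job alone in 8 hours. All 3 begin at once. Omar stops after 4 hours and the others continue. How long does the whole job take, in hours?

In the first 4 hours the combined rate is 13/66, so 26/33 of the job is done, leaving 7/33.
After Omar leaves the rate is 19/264 per hour; the remaining 7/33 takes 56/19 hours.
Total = 4 + 56/19 = 132/19 hours.

132/19 hours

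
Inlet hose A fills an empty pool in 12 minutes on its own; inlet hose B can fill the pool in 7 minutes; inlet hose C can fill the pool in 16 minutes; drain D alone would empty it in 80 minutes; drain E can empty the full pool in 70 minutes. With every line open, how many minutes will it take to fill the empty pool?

42/11 minutes

Net rate = 1/12 + 1/7 + 1/16 − 1/80 − 1/70 = (140 + 240 + 105 − 21 − 24)/1680 = 440/1680 = 11/42 per minute.
Filling time = 1 ÷ (11/42) = 42/11 minutes.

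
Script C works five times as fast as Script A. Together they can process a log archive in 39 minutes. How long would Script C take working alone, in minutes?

Let Script A's rate be r; then Script C's rate is 5r, so together (5 + 1)r = 6r = 1/39.
Thus r = 1/234 per minute.
Script A alone: 234 minutes; Script C alone: 234/5 minutes.

234/5 minutes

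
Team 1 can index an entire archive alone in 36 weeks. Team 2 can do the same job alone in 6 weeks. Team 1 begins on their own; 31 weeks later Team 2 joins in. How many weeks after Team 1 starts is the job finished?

In the first 31 weeks Team 1 alone does 31/36 of the job, leaving 5/36.
Once everyone is working, combined rate: 1/36 + 1/6 = (1 + 6)/36 = 7/36 per week.
Remaining 5/36 at 7/36 per week takes 5/7 weeks.
Total from the start = 31 + 5/7 = 222/7 weeks.

222/7 weeks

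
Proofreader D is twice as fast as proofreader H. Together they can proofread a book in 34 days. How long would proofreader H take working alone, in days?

102 days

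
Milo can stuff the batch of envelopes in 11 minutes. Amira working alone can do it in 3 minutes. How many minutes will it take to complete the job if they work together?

33/14 minutes

Combined rate: 1/11 + 1/3 = (3 + 11)/33 = 14/33 per minute.
Time = 1 ÷ (14/33) = 33/14 minutes.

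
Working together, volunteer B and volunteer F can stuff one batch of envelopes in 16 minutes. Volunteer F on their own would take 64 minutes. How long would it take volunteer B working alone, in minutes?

Combined rate is 1/16 per minute.
Known contribution: 1/64 per minute.
So volunteer B's rate is 1/16 − 1/64 = 3/64, meaning 64/3 minutes alone.

64/3 minutes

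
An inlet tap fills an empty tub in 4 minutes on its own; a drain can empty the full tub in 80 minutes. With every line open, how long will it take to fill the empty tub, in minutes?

Net rate = 1/4 − 1/80 = (20 − 1)/80 = 19/80 per minute.
Filling time = 1 ÷ (19/80) = 80/19 minutes.

80/19 minutes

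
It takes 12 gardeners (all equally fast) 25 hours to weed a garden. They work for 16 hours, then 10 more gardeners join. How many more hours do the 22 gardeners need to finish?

One gardener does 1/300 of the job per hour.
After 16 hours with 12 gardeners, 16/25 is done (9/25 left).
With 22 gardeners the rate is 22/300 = 11/150, so the rest takes 9/25 ÷ 11/150 = 54/11 hours.

54/11 hours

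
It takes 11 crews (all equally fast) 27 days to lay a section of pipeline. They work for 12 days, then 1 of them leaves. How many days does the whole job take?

One crew does 1/297 of the job per day.
After 12 days with 11 crews, 4/9 is done (5/9 left).
With 10 crews the rate is 10/297, so the rest takes 5/9 ÷ 10/297 = 33/2 days.
Total = 12 + 33/2 = 57/2 days.

57/2 days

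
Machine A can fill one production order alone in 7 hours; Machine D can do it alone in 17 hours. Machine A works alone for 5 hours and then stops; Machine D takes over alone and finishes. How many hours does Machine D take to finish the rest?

34/7 hours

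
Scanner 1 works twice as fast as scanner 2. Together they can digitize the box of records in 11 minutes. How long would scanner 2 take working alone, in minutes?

Let scanner 2's rate be r; then scanner 1's rate is 2r, so together (2 + 1)r = 3r = 1/11.
Thus r = 1/33 per minute.
Scanner 2 alone: 33 minutes; scanner 1 alone: 33/2 minutes.

33 minutes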